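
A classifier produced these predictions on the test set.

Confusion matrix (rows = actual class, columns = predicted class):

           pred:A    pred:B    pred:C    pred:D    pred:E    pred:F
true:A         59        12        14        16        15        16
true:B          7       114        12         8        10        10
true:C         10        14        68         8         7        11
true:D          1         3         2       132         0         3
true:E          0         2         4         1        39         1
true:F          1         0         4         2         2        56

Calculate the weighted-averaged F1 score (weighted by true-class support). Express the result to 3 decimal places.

0.697

Per-class F1 score (2·TP/(2·TP+FP+FN)):
  A: TP=59, FP=7+10+1+0+1=19, FN=12+14+16+15+16=73 → 118/210 = 0.5619
  B: TP=114, FP=12+14+3+2+0=31, FN=7+12+8+10+10=47 → 228/306 = 0.7451
  C: TP=68, FP=14+12+2+4+4=36, FN=10+14+8+7+11=50 → 136/222 = 0.6126
  D: TP=132, FP=16+8+8+1+2=35, FN=1+3+2+0+3=9 → 264/308 = 0.8571
  E: TP=39, FP=15+10+7+0+2=34, FN=0+2+4+1+1=8 → 78/120 = 0.6500
  F: TP=56, FP=16+10+11+3+1=41, FN=1+0+4+2+2=9 → 112/162 = 0.6914
Weighted-F1 score = Σ (supportᵢ/N)·F1 scoreᵢ with N=664: (132/664)·0.5619 + (161/664)·0.7451 + (118/664)·0.6126 + (141/664)·0.8571 + (47/664)·0.6500 + (65/664)·0.6914 = 0.697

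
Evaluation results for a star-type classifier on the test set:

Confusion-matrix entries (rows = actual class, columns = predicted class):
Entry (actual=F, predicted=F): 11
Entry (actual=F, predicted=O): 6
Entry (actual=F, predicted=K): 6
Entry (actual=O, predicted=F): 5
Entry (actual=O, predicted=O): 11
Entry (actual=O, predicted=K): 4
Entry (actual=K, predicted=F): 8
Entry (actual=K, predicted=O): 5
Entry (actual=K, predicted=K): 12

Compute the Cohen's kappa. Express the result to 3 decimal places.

Observed agreement pₒ = trace/N = 34/68 = 0.5000
Expected agreement pₑ = Σ (rowᵢ·colᵢ)/N² = (23·24 + 20·22 + 25·22)/68² = 0.3335
κ = (pₒ − pₑ)/(1 − pₑ) = (0.5000 − 0.3335)/(1 − 0.3335) = 0.250

0.250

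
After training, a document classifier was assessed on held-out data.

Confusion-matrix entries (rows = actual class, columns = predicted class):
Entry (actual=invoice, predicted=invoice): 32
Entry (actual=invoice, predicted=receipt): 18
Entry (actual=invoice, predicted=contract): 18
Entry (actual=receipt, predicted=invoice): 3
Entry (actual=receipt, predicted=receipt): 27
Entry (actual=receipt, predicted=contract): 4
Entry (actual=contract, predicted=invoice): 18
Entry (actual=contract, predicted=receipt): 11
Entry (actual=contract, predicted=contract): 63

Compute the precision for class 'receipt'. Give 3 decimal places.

0.482

One-vs-rest for 'receipt': TP = diagonal; FP = other classes predicted 'receipt'; FN = 'receipt' predicted as other.
precision = TP/(TP+FP).
receipt: TP=27, FP=18+11=29 → 27/56 = 0.4821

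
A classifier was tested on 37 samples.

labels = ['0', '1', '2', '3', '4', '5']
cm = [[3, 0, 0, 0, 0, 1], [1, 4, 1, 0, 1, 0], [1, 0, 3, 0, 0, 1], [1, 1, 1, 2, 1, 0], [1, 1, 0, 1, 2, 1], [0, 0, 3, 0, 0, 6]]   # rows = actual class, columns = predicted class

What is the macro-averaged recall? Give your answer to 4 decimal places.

Per-class recall (TP/(TP+FN)):
  0: TP=3, FN=0+0+0+0+1=1 → 3/4 = 0.75000
  1: TP=4, FN=1+1+0+1+0=3 → 4/7 = 0.57143
  2: TP=3, FN=1+0+0+0+1=2 → 3/5 = 0.60000
  3: TP=2, FN=1+1+1+1+0=4 → 2/6 = 0.33333
  4: TP=2, FN=1+1+0+1+1=4 → 2/6 = 0.33333
  5: TP=6, FN=0+0+3+0+0=3 → 6/9 = 0.66667
Macro-recall = mean = (0.75000 + 0.57143 + 0.60000 + 0.33333 + 0.33333 + 0.66667) / 6 = 0.5425

0.5425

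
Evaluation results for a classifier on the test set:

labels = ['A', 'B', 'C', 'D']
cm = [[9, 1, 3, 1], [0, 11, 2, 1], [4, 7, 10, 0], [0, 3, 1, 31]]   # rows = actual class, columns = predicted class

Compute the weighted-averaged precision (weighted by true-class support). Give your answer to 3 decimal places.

Per-class precision (TP/(TP+FP)):
  A: TP=9, FP=0+4+0=4 → 9/13 = 0.6923
  B: TP=11, FP=1+7+3=11 → 11/22 = 0.5000
  C: TP=10, FP=3+2+1=6 → 10/16 = 0.6250
  D: TP=31, FP=1+1+0=2 → 31/33 = 0.9394
Weighted-precision = Σ (supportᵢ/N)·precisionᵢ with N=84: (14/84)·0.6923 + (14/84)·0.5000 + (21/84)·0.6250 + (35/84)·0.9394 = 0.746

0.746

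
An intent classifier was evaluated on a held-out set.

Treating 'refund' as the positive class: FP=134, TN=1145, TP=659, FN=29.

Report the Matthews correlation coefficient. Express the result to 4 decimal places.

MCC = (TP·TN − FP·FN) / √((TP+FP)(TP+FN)(TN+FP)(TN+FN))
Numerator = 659·1145 − 134·29 = 750669
Denominator = √(793·688·1279·1174) = √819219472864 = 905107.4372
MCC = 750669 / 905107.4372 = 0.8294

0.8294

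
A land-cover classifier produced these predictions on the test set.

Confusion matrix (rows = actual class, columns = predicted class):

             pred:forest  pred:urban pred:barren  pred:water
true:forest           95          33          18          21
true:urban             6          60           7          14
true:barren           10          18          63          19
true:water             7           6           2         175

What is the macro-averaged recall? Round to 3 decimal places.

Per-class recall (TP/(TP+FN)):
  forest: TP=95, FN=33+18+21=72 → 95/167 = 0.5689
  urban: TP=60, FN=6+7+14=27 → 60/87 = 0.6897
  barren: TP=63, FN=10+18+19=47 → 63/110 = 0.5727
  water: TP=175, FN=7+6+2=15 → 175/190 = 0.9211
Macro-recall = mean = (0.5689 + 0.6897 + 0.5727 + 0.9211) / 4 = 0.688

0.688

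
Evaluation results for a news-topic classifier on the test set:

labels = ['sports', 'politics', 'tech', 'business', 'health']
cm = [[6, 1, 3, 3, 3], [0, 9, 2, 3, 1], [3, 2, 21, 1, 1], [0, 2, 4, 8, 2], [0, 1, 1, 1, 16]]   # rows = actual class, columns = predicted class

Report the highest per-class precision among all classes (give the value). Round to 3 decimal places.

0.696

Per-class precision (TP/(TP+FP)):
  sports: TP=6, FP=0+3+0+0=3 → 6/9 = 0.6667
  politics: TP=9, FP=1+2+2+1=6 → 9/15 = 0.6000
  tech: TP=21, FP=3+2+4+1=10 → 21/31 = 0.6774
  business: TP=8, FP=3+3+1+1=8 → 8/16 = 0.5000
  health: TP=16, FP=3+1+1+2=7 → 16/23 = 0.6957
Highest is class 'health' with precision = 0.696.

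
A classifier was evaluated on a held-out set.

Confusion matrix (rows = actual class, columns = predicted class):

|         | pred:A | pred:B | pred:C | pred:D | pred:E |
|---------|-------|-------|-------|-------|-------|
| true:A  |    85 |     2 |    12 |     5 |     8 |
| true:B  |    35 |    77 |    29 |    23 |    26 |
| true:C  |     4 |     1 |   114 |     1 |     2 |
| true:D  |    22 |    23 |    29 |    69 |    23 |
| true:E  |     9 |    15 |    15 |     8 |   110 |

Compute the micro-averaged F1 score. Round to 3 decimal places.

0.609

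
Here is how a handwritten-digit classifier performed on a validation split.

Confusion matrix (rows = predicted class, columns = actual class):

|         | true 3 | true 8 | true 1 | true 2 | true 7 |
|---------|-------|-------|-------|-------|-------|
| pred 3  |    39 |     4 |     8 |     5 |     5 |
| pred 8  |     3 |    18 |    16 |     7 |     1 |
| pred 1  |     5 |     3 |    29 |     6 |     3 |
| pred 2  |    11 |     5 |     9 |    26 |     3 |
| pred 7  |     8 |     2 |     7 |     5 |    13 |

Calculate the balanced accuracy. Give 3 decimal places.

0.525

Balanced accuracy = mean of per-class recall.
  3: recall = 39/66 = 0.5909
  8: recall = 18/32 = 0.5625
  1: recall = 29/69 = 0.4203
  2: recall = 26/49 = 0.5306
  7: recall = 13/25 = 0.5200
Mean = (0.5909 + 0.5625 + 0.4203 + 0.5306 + 0.5200) / 5 = 0.525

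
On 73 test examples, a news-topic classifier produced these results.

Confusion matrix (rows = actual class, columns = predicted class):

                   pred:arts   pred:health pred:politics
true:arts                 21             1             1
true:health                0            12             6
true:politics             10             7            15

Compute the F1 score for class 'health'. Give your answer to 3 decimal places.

Take TP from the diagonal, FP from the rest of the 'health' prediction marginal, FN from the rest of the 'health' actual marginal.
F1 score = 2·TP/(2·TP+FP+FN).
health: TP=12, FP=1+7=8, FN=0+6=6 → 24/38 = 0.6316

0.632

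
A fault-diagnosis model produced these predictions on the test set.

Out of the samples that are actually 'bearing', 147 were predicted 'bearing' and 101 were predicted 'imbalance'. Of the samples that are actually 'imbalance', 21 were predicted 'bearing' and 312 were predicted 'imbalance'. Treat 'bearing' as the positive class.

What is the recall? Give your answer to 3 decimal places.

0.593

Recall = TP/(TP+FN) = 147/(147+101) = 147/248 = 0.593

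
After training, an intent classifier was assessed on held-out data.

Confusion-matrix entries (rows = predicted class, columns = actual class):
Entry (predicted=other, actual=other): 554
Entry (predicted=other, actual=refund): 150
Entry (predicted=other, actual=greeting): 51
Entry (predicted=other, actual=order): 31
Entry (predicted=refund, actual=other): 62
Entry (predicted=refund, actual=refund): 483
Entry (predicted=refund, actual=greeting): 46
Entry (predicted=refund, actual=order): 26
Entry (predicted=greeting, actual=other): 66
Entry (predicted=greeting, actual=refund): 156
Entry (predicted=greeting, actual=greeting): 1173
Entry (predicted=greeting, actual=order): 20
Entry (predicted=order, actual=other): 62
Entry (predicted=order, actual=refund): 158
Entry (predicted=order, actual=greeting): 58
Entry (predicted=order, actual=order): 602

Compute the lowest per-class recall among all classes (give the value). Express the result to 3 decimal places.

0.510

Per-class recall (TP/(TP+FN)):
  other: TP=554, FN=62+66+62=190 → 554/744 = 0.7446
  refund: TP=483, FN=150+156+158=464 → 483/947 = 0.5100
  greeting: TP=1173, FN=51+46+58=155 → 1173/1328 = 0.8833
  order: TP=602, FN=31+26+20=77 → 602/679 = 0.8866
Lowest is class 'refund' with recall = 0.510.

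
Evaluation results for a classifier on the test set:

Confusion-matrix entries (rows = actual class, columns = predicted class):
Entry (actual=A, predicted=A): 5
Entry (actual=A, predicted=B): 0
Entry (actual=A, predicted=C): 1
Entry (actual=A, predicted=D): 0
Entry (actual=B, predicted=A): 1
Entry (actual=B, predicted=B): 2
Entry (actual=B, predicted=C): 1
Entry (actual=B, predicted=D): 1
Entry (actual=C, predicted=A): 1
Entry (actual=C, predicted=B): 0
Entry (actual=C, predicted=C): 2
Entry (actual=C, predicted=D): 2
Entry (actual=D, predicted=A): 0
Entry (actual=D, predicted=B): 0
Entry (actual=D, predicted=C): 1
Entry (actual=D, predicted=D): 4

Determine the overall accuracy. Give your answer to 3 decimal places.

0.619

Accuracy = trace / total = (5+2+2+4=13) / 21 = 13/21 = 0.619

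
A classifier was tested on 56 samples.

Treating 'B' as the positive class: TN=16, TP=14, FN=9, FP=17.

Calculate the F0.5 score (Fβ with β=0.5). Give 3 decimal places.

0.476

Fβ = (1+β²)·TP / ((1+β²)·TP + β²·FN + FP), with β²=1/4
= 1.25·14 / (1.25·14 + 0.25·9 + 17) = 0.476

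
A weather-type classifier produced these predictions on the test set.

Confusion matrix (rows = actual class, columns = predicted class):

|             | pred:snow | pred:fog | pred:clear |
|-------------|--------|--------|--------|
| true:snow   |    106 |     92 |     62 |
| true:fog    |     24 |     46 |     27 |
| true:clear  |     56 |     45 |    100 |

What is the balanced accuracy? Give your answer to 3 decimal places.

Balanced accuracy = mean of per-class recall.
  snow: recall = 106/260 = 0.4077
  fog: recall = 46/97 = 0.4742
  clear: recall = 100/201 = 0.4975
Mean = (0.4077 + 0.4742 + 0.4975) / 3 = 0.460

0.460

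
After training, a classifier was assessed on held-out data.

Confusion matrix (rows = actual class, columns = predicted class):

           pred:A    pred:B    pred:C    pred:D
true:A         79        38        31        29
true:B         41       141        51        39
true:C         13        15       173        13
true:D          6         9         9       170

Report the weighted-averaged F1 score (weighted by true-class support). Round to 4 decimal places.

0.6454

Per-class F1 score (2·TP/(2·TP+FP+FN)):
  A: TP=79, FP=41+13+6=60, FN=38+31+29=98 → 158/316 = 0.50000
  B: TP=141, FP=38+15+9=62, FN=41+51+39=131 → 282/475 = 0.59368
  C: TP=173, FP=31+51+9=91, FN=13+15+13=41 → 346/478 = 0.72385
  D: TP=170, FP=29+39+13=81, FN=6+9+9=24 → 340/445 = 0.76404
Weighted-F1 score = Σ (supportᵢ/N)·F1 scoreᵢ with N=857: (177/857)·0.50000 + (272/857)·0.59368 + (214/857)·0.72385 + (194/857)·0.76404 = 0.6454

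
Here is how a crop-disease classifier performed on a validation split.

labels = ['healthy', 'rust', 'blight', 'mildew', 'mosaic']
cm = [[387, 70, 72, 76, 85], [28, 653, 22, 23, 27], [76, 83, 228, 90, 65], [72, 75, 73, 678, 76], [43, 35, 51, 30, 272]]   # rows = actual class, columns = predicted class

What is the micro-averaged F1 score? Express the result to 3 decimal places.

0.654

Micro-averaging pools counts across classes: ΣTP=2218, ΣFP=1172, ΣFN=1172.
Micro-F1 score = 2·TP/(2·TP+FP+FN) on pooled counts = 0.654 (equals overall accuracy in single-label multiclass).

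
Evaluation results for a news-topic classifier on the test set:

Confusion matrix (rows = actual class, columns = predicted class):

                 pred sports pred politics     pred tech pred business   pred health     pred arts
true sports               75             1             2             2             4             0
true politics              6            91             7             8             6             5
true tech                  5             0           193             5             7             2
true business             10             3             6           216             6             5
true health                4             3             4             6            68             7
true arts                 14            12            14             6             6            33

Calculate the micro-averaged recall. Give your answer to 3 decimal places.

Micro-averaging pools counts across classes: ΣTP=676, ΣFP=166, ΣFN=166.
Micro-recall = TP/(TP+FN) on pooled counts = 0.803 (equals overall accuracy in single-label multiclass).

0.803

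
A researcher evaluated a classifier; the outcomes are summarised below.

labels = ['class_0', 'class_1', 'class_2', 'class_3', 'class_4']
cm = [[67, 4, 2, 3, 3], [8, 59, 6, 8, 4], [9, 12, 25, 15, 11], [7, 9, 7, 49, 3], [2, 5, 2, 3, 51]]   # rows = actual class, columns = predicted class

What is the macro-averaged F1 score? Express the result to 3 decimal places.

Per-class F1 score (2·TP/(2·TP+FP+FN)):
  class_0: TP=67, FP=8+9+7+2=26, FN=4+2+3+3=12 → 134/172 = 0.7791
  class_1: TP=59, FP=4+12+9+5=30, FN=8+6+8+4=26 → 118/174 = 0.6782
  class_2: TP=25, FP=2+6+7+2=17, FN=9+12+15+11=47 → 50/114 = 0.4386
  class_3: TP=49, FP=3+8+15+3=29, FN=7+9+7+3=26 → 98/153 = 0.6405
  class_4: TP=51, FP=3+4+11+3=21, FN=2+5+2+3=12 → 102/135 = 0.7556
Macro-F1 score = mean = (0.7791 + 0.6782 + 0.4386 + 0.6405 + 0.7556) / 5 = 0.658

0.658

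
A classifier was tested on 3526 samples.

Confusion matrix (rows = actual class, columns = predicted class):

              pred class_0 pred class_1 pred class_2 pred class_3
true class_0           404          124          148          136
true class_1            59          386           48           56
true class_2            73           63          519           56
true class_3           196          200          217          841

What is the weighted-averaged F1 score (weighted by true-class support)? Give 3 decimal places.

Per-class F1 score (2·TP/(2·TP+FP+FN)):
  class_0: TP=404, FP=59+73+196=328, FN=124+148+136=408 → 808/1544 = 0.5233
  class_1: TP=386, FP=124+63+200=387, FN=59+48+56=163 → 772/1322 = 0.5840
  class_2: TP=519, FP=148+48+217=413, FN=73+63+56=192 → 1038/1643 = 0.6318
  class_3: TP=841, FP=136+56+56=248, FN=196+200+217=613 → 1682/2543 = 0.6614
Weighted-F1 score = Σ (supportᵢ/N)·F1 scoreᵢ with N=3526: (812/3526)·0.5233 + (549/3526)·0.5840 + (711/3526)·0.6318 + (1454/3526)·0.6614 = 0.612

0.612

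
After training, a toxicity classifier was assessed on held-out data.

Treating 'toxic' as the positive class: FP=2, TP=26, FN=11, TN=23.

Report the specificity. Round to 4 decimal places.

Specificity = TN/(TN+FP) = 23/(23+2) = 0.9200

0.9200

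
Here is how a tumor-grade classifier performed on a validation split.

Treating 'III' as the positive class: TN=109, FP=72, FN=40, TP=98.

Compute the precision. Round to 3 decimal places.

Precision = TP/(TP+FP) = 98/(98+72) = 98/170 = 0.576

0.576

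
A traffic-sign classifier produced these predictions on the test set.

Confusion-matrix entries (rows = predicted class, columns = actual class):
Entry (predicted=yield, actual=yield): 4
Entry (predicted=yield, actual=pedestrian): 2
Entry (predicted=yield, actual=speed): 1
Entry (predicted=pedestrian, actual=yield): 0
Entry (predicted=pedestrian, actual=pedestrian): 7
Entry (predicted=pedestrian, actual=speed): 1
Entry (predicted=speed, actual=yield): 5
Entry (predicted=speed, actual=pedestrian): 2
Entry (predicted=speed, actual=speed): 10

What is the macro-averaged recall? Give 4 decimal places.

0.6380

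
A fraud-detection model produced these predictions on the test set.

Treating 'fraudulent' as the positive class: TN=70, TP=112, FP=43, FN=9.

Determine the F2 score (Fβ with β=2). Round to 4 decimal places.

Fβ = (1+β²)·TP / ((1+β²)·TP + β²·FN + FP), with β²=4
= 5·112 / (5·112 + 4·9 + 43) = 0.8764

0.8764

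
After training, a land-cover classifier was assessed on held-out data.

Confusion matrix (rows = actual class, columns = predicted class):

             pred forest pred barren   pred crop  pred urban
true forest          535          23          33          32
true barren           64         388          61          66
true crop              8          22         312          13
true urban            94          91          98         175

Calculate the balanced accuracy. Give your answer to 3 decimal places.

0.697

Balanced accuracy = mean of per-class recall.
  forest: recall = 535/623 = 0.8587
  barren: recall = 388/579 = 0.6701
  crop: recall = 312/355 = 0.8789
  urban: recall = 175/458 = 0.3821
Mean = (0.8587 + 0.6701 + 0.8789 + 0.3821) / 4 = 0.697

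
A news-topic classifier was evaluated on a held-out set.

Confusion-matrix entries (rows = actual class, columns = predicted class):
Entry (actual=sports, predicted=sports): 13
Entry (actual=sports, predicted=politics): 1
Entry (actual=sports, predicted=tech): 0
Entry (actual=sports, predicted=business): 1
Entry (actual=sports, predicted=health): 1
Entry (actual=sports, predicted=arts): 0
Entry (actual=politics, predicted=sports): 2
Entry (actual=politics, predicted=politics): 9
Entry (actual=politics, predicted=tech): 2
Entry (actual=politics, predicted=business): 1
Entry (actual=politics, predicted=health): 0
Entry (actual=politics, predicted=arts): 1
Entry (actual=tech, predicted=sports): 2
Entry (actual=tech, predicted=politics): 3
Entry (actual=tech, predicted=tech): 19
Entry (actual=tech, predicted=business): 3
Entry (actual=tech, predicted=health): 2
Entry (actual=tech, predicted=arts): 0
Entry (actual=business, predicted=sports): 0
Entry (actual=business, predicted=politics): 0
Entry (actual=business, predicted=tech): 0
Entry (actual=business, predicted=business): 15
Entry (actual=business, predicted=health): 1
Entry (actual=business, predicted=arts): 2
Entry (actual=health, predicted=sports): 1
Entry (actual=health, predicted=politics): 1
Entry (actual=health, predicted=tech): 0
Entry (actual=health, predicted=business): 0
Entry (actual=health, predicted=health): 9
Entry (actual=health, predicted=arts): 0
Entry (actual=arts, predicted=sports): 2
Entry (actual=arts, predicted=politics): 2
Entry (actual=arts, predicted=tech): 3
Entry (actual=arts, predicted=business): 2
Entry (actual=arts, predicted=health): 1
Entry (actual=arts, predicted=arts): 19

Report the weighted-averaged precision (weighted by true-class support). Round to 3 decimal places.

Per-class precision (TP/(TP+FP)):
  sports: TP=13, FP=2+2+0+1+2=7 → 13/20 = 0.6500
  politics: TP=9, FP=1+3+0+1+2=7 → 9/16 = 0.5625
  tech: TP=19, FP=0+2+0+0+3=5 → 19/24 = 0.7917
  business: TP=15, FP=1+1+3+0+2=7 → 15/22 = 0.6818
  health: TP=9, FP=1+0+2+1+1=5 → 9/14 = 0.6429
  arts: TP=19, FP=0+1+0+2+0=3 → 19/22 = 0.8636
Weighted-precision = Σ (supportᵢ/N)·precisionᵢ with N=118: (16/118)·0.6500 + (15/118)·0.5625 + (29/118)·0.7917 + (18/118)·0.6818 + (11/118)·0.6429 + (29/118)·0.8636 = 0.730

0.730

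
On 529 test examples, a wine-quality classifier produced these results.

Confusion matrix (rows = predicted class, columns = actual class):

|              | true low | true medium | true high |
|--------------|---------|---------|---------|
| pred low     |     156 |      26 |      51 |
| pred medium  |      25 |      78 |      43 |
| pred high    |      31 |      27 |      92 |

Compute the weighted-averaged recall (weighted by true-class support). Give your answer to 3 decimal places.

Per-class recall (TP/(TP+FN)):
  low: TP=156, FN=25+31=56 → 156/212 = 0.7358
  medium: TP=78, FN=26+27=53 → 78/131 = 0.5954
  high: TP=92, FN=51+43=94 → 92/186 = 0.4946
Weighted-recall = Σ (supportᵢ/N)·recallᵢ with N=529: (212/529)·0.7358 + (131/529)·0.5954 + (186/529)·0.4946 = 0.616

0.616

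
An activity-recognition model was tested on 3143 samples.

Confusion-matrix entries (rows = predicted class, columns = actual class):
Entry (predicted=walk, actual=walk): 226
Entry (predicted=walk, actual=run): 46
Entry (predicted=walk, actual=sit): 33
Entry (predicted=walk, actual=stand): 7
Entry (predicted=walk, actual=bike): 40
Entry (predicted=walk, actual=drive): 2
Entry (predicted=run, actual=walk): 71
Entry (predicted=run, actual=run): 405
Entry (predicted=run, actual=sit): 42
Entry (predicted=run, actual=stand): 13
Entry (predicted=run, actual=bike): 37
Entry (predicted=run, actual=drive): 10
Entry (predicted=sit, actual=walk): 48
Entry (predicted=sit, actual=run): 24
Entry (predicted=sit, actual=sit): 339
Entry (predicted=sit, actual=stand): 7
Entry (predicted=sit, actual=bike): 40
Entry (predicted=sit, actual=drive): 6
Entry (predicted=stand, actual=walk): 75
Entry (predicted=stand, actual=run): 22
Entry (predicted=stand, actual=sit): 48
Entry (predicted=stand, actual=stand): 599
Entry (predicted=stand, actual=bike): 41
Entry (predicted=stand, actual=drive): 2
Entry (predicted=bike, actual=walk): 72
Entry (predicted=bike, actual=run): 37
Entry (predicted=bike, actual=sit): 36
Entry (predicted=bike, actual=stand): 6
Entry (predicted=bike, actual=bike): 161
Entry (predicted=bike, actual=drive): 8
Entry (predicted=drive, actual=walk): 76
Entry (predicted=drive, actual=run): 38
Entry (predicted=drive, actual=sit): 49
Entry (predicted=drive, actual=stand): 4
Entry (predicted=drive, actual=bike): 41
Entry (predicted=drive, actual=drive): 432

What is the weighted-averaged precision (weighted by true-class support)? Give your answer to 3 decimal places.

Per-class precision (TP/(TP+FP)):
  walk: TP=226, FP=46+33+7+40+2=128 → 226/354 = 0.6384
  run: TP=405, FP=71+42+13+37+10=173 → 405/578 = 0.7007
  sit: TP=339, FP=48+24+7+40+6=125 → 339/464 = 0.7306
  stand: TP=599, FP=75+22+48+41+2=188 → 599/787 = 0.7611
  bike: TP=161, FP=72+37+36+6+8=159 → 161/320 = 0.5031
  drive: TP=432, FP=76+38+49+4+41=208 → 432/640 = 0.6750
Weighted-precision = Σ (supportᵢ/N)·precisionᵢ with N=3143: (568/3143)·0.6384 + (572/3143)·0.7007 + (547/3143)·0.7306 + (636/3143)·0.7611 + (360/3143)·0.5031 + (460/3143)·0.6750 = 0.680

0.680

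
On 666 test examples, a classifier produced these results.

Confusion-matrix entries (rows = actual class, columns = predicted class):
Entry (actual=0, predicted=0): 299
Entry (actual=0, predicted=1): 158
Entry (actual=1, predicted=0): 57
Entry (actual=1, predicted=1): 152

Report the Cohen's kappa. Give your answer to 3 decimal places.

Observed agreement pₒ = trace/N = 451/666 = 0.6772
Expected agreement pₑ = Σ (rowᵢ·colᵢ)/N² = (457·356 + 209·310)/666² = 0.5129
κ = (pₒ − pₑ)/(1 − pₑ) = (0.6772 − 0.5129)/(1 − 0.5129) = 0.337

0.337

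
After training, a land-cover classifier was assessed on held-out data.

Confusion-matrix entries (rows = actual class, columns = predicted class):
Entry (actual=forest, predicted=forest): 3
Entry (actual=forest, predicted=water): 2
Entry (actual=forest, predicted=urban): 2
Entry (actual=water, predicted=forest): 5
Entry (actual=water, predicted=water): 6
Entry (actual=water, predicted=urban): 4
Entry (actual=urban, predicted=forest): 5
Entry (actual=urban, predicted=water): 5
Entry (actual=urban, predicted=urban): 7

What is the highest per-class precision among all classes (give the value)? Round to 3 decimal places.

Per-class precision (TP/(TP+FP)):
  forest: TP=3, FP=5+5=10 → 3/13 = 0.2308
  water: TP=6, FP=2+5=7 → 6/13 = 0.4615
  urban: TP=7, FP=2+4=6 → 7/13 = 0.5385
Highest is class 'urban' with precision = 0.538.

0.538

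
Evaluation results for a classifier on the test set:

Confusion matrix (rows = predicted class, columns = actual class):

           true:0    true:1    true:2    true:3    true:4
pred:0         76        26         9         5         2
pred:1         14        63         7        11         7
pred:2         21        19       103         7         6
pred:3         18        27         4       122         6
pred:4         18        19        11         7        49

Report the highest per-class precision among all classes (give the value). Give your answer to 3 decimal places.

0.689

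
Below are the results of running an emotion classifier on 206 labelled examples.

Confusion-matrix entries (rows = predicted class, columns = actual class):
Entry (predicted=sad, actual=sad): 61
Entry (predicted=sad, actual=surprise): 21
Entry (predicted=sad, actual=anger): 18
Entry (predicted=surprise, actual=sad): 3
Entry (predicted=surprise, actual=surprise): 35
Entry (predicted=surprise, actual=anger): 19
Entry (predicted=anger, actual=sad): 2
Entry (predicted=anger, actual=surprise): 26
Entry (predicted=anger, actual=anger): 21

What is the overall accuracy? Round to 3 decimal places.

0.568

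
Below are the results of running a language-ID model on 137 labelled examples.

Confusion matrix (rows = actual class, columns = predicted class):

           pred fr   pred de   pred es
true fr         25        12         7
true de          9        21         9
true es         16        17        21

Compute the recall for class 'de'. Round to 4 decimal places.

0.5385

Take TP from the diagonal, FP from the rest of the 'de' prediction marginal, FN from the rest of the 'de' actual marginal.
recall = TP/(TP+FN).
de: TP=21, FN=9+9=18 → 21/39 = 0.53846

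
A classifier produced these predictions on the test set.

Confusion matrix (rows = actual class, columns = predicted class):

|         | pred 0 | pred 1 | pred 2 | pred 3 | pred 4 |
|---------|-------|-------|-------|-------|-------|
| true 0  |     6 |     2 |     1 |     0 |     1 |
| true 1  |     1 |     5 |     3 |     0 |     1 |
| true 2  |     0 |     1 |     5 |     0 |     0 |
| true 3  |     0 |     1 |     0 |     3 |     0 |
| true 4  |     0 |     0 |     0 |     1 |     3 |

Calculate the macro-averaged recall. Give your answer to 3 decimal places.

0.687

Per-class recall (TP/(TP+FN)):
  0: TP=6, FN=2+1+0+1=4 → 6/10 = 0.6000
  1: TP=5, FN=1+3+0+1=5 → 5/10 = 0.5000
  2: TP=5, FN=0+1+0+0=1 → 5/6 = 0.8333
  3: TP=3, FN=0+1+0+0=1 → 3/4 = 0.7500
  4: TP=3, FN=0+0+0+1=1 → 3/4 = 0.7500
Macro-recall = mean = (0.6000 + 0.5000 + 0.8333 + 0.7500 + 0.7500) / 5 = 0.687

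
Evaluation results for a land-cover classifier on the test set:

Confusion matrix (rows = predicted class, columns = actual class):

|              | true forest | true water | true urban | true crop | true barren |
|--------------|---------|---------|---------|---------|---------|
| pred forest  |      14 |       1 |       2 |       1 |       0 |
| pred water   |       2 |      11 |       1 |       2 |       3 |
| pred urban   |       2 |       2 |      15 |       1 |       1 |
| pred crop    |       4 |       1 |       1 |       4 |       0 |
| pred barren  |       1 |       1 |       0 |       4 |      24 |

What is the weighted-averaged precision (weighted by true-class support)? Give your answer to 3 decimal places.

0.693

Per-class precision (TP/(TP+FP)):
  forest: TP=14, FP=1+2+1+0=4 → 14/18 = 0.7778
  water: TP=11, FP=2+1+2+3=8 → 11/19 = 0.5789
  urban: TP=15, FP=2+2+1+1=6 → 15/21 = 0.7143
  crop: TP=4, FP=4+1+1+0=6 → 4/10 = 0.4000
  barren: TP=24, FP=1+1+0+4=6 → 24/30 = 0.8000
Weighted-precision = Σ (supportᵢ/N)·precisionᵢ with N=98: (23/98)·0.7778 + (16/98)·0.5789 + (19/98)·0.7143 + (12/98)·0.4000 + (28/98)·0.8000 = 0.693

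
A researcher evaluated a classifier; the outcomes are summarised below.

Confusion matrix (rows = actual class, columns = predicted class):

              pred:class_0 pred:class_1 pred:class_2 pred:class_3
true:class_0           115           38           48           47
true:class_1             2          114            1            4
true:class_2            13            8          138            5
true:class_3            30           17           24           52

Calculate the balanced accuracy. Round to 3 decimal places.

0.668

Balanced accuracy = mean of per-class recall.
  class_0: recall = 115/248 = 0.4637
  class_1: recall = 114/121 = 0.9421
  class_2: recall = 138/164 = 0.8415
  class_3: recall = 52/123 = 0.4228
Mean = (0.4637 + 0.9421 + 0.8415 + 0.4228) / 4 = 0.668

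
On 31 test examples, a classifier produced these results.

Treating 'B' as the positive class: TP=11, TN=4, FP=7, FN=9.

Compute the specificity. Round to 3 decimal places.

Specificity = TN/(TN+FP) = 4/(4+7) = 0.364

0.364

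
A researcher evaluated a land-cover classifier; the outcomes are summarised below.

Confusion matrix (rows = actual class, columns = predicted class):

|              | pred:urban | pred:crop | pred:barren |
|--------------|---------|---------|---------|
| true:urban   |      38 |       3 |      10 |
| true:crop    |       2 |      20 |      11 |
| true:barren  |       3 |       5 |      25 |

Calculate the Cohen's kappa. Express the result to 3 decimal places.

Observed agreement pₒ = trace/N = 83/117 = 0.7094
Expected agreement pₑ = Σ (rowᵢ·colᵢ)/N² = (51·43 + 33·28 + 33·46)/117² = 0.3386
κ = (pₒ − pₑ)/(1 − pₑ) = (0.7094 − 0.3386)/(1 − 0.3386) = 0.561

0.561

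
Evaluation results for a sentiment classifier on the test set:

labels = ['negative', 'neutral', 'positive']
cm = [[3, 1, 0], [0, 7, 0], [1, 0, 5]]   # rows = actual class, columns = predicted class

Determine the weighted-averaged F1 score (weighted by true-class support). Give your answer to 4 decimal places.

0.8816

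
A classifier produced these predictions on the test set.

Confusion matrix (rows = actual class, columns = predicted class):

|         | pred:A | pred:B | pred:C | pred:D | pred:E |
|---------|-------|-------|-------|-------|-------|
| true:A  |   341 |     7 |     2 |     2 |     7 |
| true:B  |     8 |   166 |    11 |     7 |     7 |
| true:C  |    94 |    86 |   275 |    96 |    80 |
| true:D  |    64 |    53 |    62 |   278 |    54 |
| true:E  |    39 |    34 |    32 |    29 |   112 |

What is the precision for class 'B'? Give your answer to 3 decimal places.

One-vs-rest for 'B': TP = diagonal; FP = other classes predicted 'B'; FN = 'B' predicted as other.
precision = TP/(TP+FP).
B: TP=166, FP=7+86+53+34=180 → 166/346 = 0.4798

0.480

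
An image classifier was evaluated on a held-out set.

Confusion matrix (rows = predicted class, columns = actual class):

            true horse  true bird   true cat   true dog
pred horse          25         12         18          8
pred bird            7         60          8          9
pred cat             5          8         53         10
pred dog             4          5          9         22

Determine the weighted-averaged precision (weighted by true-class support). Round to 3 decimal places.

0.629

Per-class precision (TP/(TP+FP)):
  horse: TP=25, FP=12+18+8=38 → 25/63 = 0.3968
  bird: TP=60, FP=7+8+9=24 → 60/84 = 0.7143
  cat: TP=53, FP=5+8+10=23 → 53/76 = 0.6974
  dog: TP=22, FP=4+5+9=18 → 22/40 = 0.5500
Weighted-precision = Σ (supportᵢ/N)·precisionᵢ with N=263: (41/263)·0.3968 + (85/263)·0.7143 + (88/263)·0.6974 + (49/263)·0.5500 = 0.629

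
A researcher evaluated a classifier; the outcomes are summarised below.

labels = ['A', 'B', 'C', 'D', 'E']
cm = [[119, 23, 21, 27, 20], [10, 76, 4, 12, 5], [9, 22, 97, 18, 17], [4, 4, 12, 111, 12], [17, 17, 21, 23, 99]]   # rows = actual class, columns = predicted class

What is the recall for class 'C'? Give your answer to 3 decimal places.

Treat 'C' as positive and all other classes as negative.
recall = TP/(TP+FN).
C: TP=97, FN=9+22+18+17=66 → 97/163 = 0.5951

0.595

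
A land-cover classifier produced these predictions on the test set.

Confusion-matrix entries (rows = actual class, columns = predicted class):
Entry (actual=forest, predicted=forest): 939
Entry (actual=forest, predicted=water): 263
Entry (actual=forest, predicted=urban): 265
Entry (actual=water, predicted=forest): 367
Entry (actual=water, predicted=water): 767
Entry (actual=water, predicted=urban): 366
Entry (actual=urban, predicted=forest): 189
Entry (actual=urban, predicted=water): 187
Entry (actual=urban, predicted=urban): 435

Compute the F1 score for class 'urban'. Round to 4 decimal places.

0.4635

F1 score = 2·TP/(2·TP+FP+FN).
urban: TP=435, FP=265+366=631, FN=189+187=376 → 870/1877 = 0.46351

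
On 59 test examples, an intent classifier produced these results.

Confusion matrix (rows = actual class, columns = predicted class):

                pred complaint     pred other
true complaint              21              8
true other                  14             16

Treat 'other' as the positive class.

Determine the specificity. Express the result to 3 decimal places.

Specificity = TN/(TN+FP) = 21/(21+8) = 0.724

0.724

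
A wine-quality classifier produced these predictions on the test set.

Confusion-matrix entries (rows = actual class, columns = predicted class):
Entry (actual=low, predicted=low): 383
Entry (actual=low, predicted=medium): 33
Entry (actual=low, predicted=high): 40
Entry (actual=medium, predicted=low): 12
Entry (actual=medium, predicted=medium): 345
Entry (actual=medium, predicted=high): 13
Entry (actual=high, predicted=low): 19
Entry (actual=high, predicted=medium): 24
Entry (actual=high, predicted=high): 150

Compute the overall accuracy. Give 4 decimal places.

Accuracy = trace / total = (383+345+150=878) / 1019 = 878/1019 = 0.8616

0.8616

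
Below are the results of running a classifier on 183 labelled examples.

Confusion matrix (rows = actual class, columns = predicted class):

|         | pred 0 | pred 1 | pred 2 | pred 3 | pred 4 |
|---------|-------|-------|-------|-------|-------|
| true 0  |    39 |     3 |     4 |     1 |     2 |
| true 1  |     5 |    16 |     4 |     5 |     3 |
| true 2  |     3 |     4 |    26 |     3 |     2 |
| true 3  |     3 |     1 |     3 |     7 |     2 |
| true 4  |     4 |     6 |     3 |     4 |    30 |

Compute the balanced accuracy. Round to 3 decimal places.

Balanced accuracy = mean of per-class recall.
  0: recall = 39/49 = 0.7959
  1: recall = 16/33 = 0.4848
  2: recall = 26/38 = 0.6842
  3: recall = 7/16 = 0.4375
  4: recall = 30/47 = 0.6383
Mean = (0.7959 + 0.4848 + 0.6842 + 0.4375 + 0.6383) / 5 = 0.608

0.608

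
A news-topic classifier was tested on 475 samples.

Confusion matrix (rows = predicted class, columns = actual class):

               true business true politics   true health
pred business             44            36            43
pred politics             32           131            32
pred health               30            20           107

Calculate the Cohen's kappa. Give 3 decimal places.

Observed agreement pₒ = trace/N = 282/475 = 0.5937
Expected agreement pₑ = Σ (rowᵢ·colᵢ)/N² = (106·123 + 187·195 + 182·157)/475² = 0.3460
κ = (pₒ − pₑ)/(1 − pₑ) = (0.5937 − 0.3460)/(1 − 0.3460) = 0.379

0.379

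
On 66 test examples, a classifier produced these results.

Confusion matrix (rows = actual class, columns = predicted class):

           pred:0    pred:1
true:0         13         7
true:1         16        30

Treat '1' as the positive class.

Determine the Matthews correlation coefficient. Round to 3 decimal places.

0.280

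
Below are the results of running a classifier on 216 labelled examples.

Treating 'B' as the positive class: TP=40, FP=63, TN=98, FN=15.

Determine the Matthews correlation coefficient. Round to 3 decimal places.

0.293

MCC = (TP·TN − FP·FN) / √((TP+FP)(TP+FN)(TN+FP)(TN+FN))
Numerator = 40·98 − 63·15 = 2975
Denominator = √(103·55·161·113) = √103063345 = 10152.0119
MCC = 2975 / 10152.0119 = 0.293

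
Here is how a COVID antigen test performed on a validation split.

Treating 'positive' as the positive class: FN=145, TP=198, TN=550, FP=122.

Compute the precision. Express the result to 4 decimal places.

0.6188

Precision = TP/(TP+FP) = 198/(198+122) = 198/320 = 0.6188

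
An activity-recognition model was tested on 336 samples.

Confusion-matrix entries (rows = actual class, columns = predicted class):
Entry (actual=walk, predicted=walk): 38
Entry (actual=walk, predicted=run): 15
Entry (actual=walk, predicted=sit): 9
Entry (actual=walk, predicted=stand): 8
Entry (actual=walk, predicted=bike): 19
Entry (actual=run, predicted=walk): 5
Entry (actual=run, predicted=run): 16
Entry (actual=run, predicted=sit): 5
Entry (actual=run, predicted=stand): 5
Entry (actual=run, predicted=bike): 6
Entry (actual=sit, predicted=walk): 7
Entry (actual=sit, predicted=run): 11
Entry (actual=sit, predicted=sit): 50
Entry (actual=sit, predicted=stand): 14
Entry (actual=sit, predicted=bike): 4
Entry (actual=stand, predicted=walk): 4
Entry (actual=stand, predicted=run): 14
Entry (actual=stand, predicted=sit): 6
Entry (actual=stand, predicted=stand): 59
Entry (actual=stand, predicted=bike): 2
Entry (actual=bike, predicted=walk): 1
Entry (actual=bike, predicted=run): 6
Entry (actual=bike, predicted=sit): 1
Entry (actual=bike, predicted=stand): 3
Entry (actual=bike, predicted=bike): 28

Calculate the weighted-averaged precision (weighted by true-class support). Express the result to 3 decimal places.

0.614

Per-class precision (TP/(TP+FP)):
  walk: TP=38, FP=5+7+4+1=17 → 38/55 = 0.6909
  run: TP=16, FP=15+11+14+6=46 → 16/62 = 0.2581
  sit: TP=50, FP=9+5+6+1=21 → 50/71 = 0.7042
  stand: TP=59, FP=8+5+14+3=30 → 59/89 = 0.6629
  bike: TP=28, FP=19+6+4+2=31 → 28/59 = 0.4746
Weighted-precision = Σ (supportᵢ/N)·precisionᵢ with N=336: (89/336)·0.6909 + (37/336)·0.2581 + (86/336)·0.7042 + (85/336)·0.6629 + (39/336)·0.4746 = 0.614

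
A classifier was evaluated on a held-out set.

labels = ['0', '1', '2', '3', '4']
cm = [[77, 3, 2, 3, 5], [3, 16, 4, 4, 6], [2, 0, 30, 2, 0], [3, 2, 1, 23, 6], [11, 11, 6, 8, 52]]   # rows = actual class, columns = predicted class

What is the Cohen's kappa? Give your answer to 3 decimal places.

0.616

Observed agreement pₒ = trace/N = 198/280 = 0.7071
Expected agreement pₑ = Σ (rowᵢ·colᵢ)/N² = (90·96 + 33·32 + 34·43 + 35·40 + 88·69)/280² = 0.2376
κ = (pₒ − pₑ)/(1 − pₑ) = (0.7071 − 0.2376)/(1 − 0.2376) = 0.616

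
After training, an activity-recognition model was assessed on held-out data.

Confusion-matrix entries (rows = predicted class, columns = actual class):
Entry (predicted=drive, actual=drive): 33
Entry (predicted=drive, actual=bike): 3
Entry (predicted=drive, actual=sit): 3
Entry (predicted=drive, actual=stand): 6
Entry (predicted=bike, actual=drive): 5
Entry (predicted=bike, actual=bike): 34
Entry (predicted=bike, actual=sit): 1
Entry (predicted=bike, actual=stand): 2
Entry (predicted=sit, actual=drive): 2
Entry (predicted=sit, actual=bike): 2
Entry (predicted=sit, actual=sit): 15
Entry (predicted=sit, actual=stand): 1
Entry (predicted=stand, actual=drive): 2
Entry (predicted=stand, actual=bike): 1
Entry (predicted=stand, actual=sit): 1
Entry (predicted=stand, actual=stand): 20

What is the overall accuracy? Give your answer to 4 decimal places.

0.7786

Accuracy = trace / total = (33+34+15+20=102) / 131 = 102/131 = 0.7786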